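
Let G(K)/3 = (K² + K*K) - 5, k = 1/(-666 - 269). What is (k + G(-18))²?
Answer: 3253023460996/874225 ≈ 3.7210e+6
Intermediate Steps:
k = -1/935 (k = 1/(-935) = -1/935 ≈ -0.0010695)
G(K) = -15 + 6*K² (G(K) = 3*((K² + K*K) - 5) = 3*((K² + K²) - 5) = 3*(2*K² - 5) = 3*(-5 + 2*K²) = -15 + 6*K²)
(k + G(-18))² = (-1/935 + (-15 + 6*(-18)²))² = (-1/935 + (-15 + 6*324))² = (-1/935 + (-15 + 1944))² = (-1/935 + 1929)² = (1803614/935)² = 3253023460996/874225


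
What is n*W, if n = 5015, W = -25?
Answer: -125375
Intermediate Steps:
n*W = 5015*(-25) = -125375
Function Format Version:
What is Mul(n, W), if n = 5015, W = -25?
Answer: -125375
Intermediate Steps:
Mul(n, W) = Mul(5015, -25) = -125375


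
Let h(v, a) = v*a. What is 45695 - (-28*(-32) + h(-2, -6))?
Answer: 44787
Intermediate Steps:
h(v, a) = a*v
45695 - (-28*(-32) + h(-2, -6)) = 45695 - (-28*(-32) - 6*(-2)) = 45695 - (896 + 12) = 45695 - 1*908 = 45695 - 908 = 44787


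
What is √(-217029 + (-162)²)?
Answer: I*√190785 ≈ 436.79*I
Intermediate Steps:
√(-217029 + (-162)²) = √(-217029 + 26244) = √(-190785) = I*√190785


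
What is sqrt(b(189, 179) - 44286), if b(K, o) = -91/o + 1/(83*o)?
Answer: I*sqrt(9775380864478)/14857 ≈ 210.44*I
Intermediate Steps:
b(K, o) = -7552/(83*o) (b(K, o) = -91/o + 1/(83*o) = -7552/(83*o))
sqrt(b(189, 179) - 44286) = sqrt(-7552/83/179 - 44286) = sqrt(-7552/83*1/179 - 44286) = sqrt(-7552/14857 - 44286) = sqrt(-657964654/14857) = I*sqrt(9775380864478)/14857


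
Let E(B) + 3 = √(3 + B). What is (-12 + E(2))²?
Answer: (15 - √5)² ≈ 162.92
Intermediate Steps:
E(B) = -3 + √(3 + B)
(-12 + E(2))² = (-12 + (-3 + √(3 + 2)))² = (-12 + (-3 + √5))² = (-15 + √5)²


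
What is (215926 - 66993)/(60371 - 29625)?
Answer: 148933/30746 ≈ 4.8440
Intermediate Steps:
(215926 - 66993)/(60371 - 29625) = 148933/30746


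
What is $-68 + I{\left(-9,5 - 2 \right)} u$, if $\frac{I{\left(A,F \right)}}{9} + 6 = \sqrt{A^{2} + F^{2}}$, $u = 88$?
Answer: $-4820 + 2376 \sqrt{10} \approx 2693.6$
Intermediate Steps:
$I{\left(A,F \right)} = -54 + 9 \sqrt{A^{2} + F^{2}}$
$-68 + I{\left(-9,5 - 2 \right)} u = -68 + \left(-54 + 9 \sqrt{\left(-9\right)^{2} + \left(5 - 2\right)^{2}}\right) 88 = -68 + \left(-54 + 9 \sqrt{81 + 3^{2}}\right) 88 = -68 + \left(-54 + 9 \sqrt{81 + 9}\right) 88 = -68 + \left(-54 + 9 \sqrt{90}\right) 88 = -68 + \left(-54 + 9 \cdot 3 \sqrt{10}\right) 88 = -68 + \left(-54 + 27 \sqrt{10}\right) 88 = -68 - \left(4752 - 2376 \sqrt{10}\right) = -4820 + 2376 \sqrt{10}$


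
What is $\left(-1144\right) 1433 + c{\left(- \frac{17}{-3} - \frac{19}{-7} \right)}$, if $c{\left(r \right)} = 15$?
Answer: $-1639337$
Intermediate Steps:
$\left(-1144\right) 1433 + c{\left(- \frac{17}{-3} - \frac{19}{-7} \right)} = \left(-1144\right) 1433 + 15 = -1639352 + 15 = -1639337$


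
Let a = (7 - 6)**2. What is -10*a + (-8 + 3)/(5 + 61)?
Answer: -665/66 ≈ -10.076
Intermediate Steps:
a = 1 (a = 1**2 = 1)
-10*a + (-8 + 3)/(5 + 61) = -10*1 + (-8 + 3)/(5 + 61) = -10 - 5/66 = -665/66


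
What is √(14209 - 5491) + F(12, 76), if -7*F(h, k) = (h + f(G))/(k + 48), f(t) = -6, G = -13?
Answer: -3/434 + √8718 ≈ 93.363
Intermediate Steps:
F(h, k) = -(-6 + h)/(7*(48 + k)) (F(h, k) = -(h - 6)/(7*(k + 48)) = -(-6 + h)/(7*(48 + k)))
√(14209 - 5491) + F(12, 76) = √(14209 - 5491) + (6 - 1*12)/(7*(48 + 76)) = √8718 + (⅐)*(6 - 12)/124 = √8718 + (⅐)*(1/124)*(-6) = √8718 - 3/434 = -3/434 + √8718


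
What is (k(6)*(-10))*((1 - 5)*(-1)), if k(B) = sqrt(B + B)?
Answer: -80*sqrt(3) ≈ -138.56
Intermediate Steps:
k(B) = sqrt(2)*sqrt(B) (k(B) = sqrt(2*B) = sqrt(2)*sqrt(B))
(k(6)*(-10))*((1 - 5)*(-1)) = ((sqrt(2)*sqrt(6))*(-10))*((1 - 5)*(-1)) = ((2*sqrt(3))*(-10))*(-4*(-1)) = -20*sqrt(3)*4 = -80*sqrt(3)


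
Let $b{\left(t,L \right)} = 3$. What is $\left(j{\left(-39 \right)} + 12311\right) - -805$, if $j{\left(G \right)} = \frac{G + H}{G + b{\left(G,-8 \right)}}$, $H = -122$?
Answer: $\frac{472337}{36} \approx 13120.0$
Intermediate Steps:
$j{\left(G \right)} = \frac{-122 + G}{3 + G}$ ($j{\left(G \right)} = \frac{G - 122}{G + 3} = \frac{-122 + G}{3 + G}$)
$\left(j{\left(-39 \right)} + 12311\right) - -805 = \left(\frac{-122 - 39}{3 - 39} + 12311\right) - -805 = \left(\frac{1}{-36} \left(-161\right) + 12311\right) + \left(850 - 45\right) = \left(\left(- \frac{1}{36}\right) \left(-161\right) + 12311\right) + 805 = \left(\frac{161}{36} + 12311\right) + 805 = \frac{443357}{36} + 805 = \frac{472337}{36}$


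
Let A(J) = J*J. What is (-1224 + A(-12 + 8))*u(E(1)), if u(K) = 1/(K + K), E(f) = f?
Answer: -604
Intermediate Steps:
u(K) = 1/(2*K)
A(J) = J²
(-1224 + A(-12 + 8))*u(E(1)) = (-1224 + (-12 + 8)²)*((½)/1) = (-1224 + (-4)²)*((½)*1) = (-1224 + 16)*(½) = -1208*½ = -604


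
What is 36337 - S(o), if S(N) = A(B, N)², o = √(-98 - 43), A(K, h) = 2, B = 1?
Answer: 36333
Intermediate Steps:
o = I*√141 (o = √(-141) = I*√141 ≈ 11.874*I)
S(N) = 4 (S(N) = 2² = 4)
36337 - S(o) = 36337 - 1*4 = 36337 - 4 = 36333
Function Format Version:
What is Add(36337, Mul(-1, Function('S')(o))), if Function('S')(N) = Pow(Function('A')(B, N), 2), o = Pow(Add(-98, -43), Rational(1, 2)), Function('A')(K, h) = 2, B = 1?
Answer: 36333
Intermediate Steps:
o = Mul(I, Pow(141, Rational(1, 2))) (o = Pow(-141, Rational(1, 2)) = Mul(I, Pow(141, Rational(1, 2))) ≈ Mul(11.874, I))
Function('S')(N) = 4 (Function('S')(N) = Pow(2, 2) = 4)
Add(36337, Mul(-1, Function('S')(o))) = Add(36337, Mul(-1, 4)) = Add(36337, -4) = 36333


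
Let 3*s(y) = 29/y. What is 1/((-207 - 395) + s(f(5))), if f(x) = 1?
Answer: -3/1777 ≈ -0.0016882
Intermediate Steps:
s(y) = 29/(3*y) (s(y) = (29/y)/3 = 29/(3*y))
1/((-207 - 395) + s(f(5))) = 1/((-207 - 395) + (29/3)/1) = 1/(-602 + (29/3)*1) = 1/(-602 + 29/3) = 1/(-1777/3) = -3/1777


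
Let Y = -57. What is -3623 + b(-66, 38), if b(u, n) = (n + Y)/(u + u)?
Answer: -478217/132 ≈ -3622.9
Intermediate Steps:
b(u, n) = (-57 + n)/(2*u) (b(u, n) = (n - 57)/(u + u) = (-57 + n)/((2*u)) = (-57 + n)*(1/(2*u)) = (-57 + n)/(2*u))
-3623 + b(-66, 38) = -3623 + (½)*(-57 + 38)/(-66) = -3623 + (½)*(-1/66)*(-19) = -3623 + 19/132 = -478217/132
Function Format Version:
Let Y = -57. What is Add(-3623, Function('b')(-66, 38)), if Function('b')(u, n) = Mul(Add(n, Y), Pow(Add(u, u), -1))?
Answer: Rational(-478217, 132) ≈ -3622.9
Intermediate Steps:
Function('b')(u, n) = Mul(Rational(1, 2), Pow(u, -1), Add(-57, n)) (Function('b')(u, n) = Mul(Add(n, -57), Pow(Add(u, u), -1)) = Mul(Add(-57, n), Pow(Mul(2, u), -1)) = Mul(Add(-57, n), Mul(Rational(1, 2), Pow(u, -1))) = Mul(Rational(1, 2), Pow(u, -1), Add(-57, n)))
Add(-3623, Function('b')(-66, 38)) = Add(-3623, Mul(Rational(1, 2), Pow(-66, -1), Add(-57, 38))) = Add(-3623, Mul(Rational(1, 2), Rational(-1, 66), -19)) = Add(-3623, Rational(19, 132)) = Rational(-478217, 132)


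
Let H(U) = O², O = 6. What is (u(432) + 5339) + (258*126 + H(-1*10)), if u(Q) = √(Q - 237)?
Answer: 37883 + √195 ≈ 37897.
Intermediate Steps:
u(Q) = √(-237 + Q)
H(U) = 36 (H(U) = 6² = 36)
(u(432) + 5339) + (258*126 + H(-1*10)) = (√(-237 + 432) + 5339) + (258*126 + 36) = (√195 + 5339) + (32508 + 36) = (5339 + √195) + 32544 = 37883 + √195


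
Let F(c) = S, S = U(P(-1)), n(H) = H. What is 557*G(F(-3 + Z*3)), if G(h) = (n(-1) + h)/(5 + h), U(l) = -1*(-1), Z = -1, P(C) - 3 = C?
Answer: 0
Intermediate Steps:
P(C) = 3 + C
U(l) = 1
S = 1
F(c) = 1
G(h) = (-1 + h)/(5 + h)
557*G(F(-3 + Z*3)) = 557*((-1 + 1)/(5 + 1)) = 557*(0/6) = 557*((1/6)*0) = 557*0 = 0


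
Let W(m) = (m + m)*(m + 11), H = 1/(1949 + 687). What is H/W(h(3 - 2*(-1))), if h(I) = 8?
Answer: 1/801344 ≈ 1.2479e-6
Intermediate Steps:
H = 1/2636 ≈ 0.00037936
W(m) = 2*m*(11 + m) (W(m) = (2*m)*(11 + m) = 2*m*(11 + m))
H/W(h(3 - 2*(-1))) = 1/(2636*((2*8*(11 + 8)))) = 1/(2636*((2*8*19))) = (1/2636)/304 = (1/2636)*(1/304) = 1/801344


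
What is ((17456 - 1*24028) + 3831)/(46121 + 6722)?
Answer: -2741/52843 ≈ -0.051871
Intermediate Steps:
((17456 - 1*24028) + 3831)/(46121 + 6722) = ((17456 - 24028) + 3831)/52843 = (-6572 + 3831)*(1/52843) = -2741*1/52843 = -2741/52843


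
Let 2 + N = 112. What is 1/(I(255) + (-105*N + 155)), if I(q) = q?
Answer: -1/11140 ≈ -8.9767e-5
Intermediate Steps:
N = 110 (N = -2 + 112 = 110)
1/(I(255) + (-105*N + 155)) = 1/(255 + (-105*110 + 155)) = 1/(255 + (-11550 + 155)) = 1/(255 - 11395) = 1/(-11140) = -1/11140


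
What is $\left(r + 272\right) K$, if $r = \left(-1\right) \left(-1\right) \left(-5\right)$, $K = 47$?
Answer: $12549$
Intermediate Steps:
$r = -5$ ($r = 1 \left(-5\right) = -5$)
$\left(r + 272\right) K = \left(-5 + 272\right) 47 = 267 \cdot 47 = 12549$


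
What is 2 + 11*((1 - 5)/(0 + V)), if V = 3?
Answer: -38/3 ≈ -12.667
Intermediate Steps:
2 + 11*((1 - 5)/(0 + V)) = 2 + 11*((1 - 5)/(0 + 3)) = 2 + 11*(-4/3) = 2 - 44/3 = -38/3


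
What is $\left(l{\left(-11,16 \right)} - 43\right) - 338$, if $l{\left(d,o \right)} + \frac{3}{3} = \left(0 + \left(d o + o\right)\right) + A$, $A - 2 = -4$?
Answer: $-544$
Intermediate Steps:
$A = -2$ ($A = 2 - 4 = -2$)
$l{\left(d,o \right)} = -3 + o + d o$ ($l{\left(d,o \right)} = -1 - \left(2 - o - d o\right) = -1 + \left(-2 + o + d o\right) = -3 + o + d o$)
$\left(l{\left(-11,16 \right)} - 43\right) - 338 = \left(\left(-3 + 16 - 176\right) - 43\right) - 338 = \left(-163 - 43\right) - 338 = -206 - 338 = -544$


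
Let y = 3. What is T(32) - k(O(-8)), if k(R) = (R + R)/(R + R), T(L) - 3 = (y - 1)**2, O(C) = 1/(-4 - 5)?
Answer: 6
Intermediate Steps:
O(C) = -1/9 (O(C) = 1/(-9) = -1/9)
T(L) = 7 (T(L) = 3 + (3 - 1)**2 = 3 + 2**2 = 3 + 4 = 7)
k(R) = 1 (k(R) = (2*R)/((2*R)) = (2*R)*(1/(2*R)) = 1)
T(32) - k(O(-8)) = 7 - 1*1 = 7 - 1 = 6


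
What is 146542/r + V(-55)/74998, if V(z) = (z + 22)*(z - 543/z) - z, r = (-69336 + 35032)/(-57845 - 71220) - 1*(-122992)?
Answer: 257675543070963/212592501929720 ≈ 1.2121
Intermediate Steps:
r = 15873996784/129065 (r = -34304/(-129065) + 122992 = -34304*(-1/129065) + 122992 = 34304/129065 + 122992 = 15873996784/129065 ≈ 1.2299e+5)
V(z) = -z + (22 + z)*(z - 543/z) (V(z) = (22 + z)*(z - 543/z) - z = -z + (22 + z)*(z - 543/z))
146542/r + V(-55)/74998 = 146542/(15873996784/129065) + (-543 + (-55)² - 11946/(-55) + 21*(-55))/74998 = 146542*(129065/15873996784) + (-543 + 3025 - 11946*(-1/55) - 1155)*(1/74998) = 9456721615/7936998392 + (-543 + 3025 + 1086/5 - 1155)*(1/74998) = 9456721615/7936998392 + (7721/5)*(1/74998) = 9456721615/7936998392 + 1103/53570 = 257675543070963/212592501929720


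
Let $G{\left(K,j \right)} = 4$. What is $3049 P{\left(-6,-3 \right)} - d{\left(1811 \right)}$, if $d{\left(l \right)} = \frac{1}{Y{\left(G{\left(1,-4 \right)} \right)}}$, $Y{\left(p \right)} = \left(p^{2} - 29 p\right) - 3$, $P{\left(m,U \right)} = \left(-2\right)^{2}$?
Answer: $\frac{1256189}{103} \approx 12196.0$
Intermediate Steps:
$P{\left(m,U \right)} = 4$
$Y{\left(p \right)} = -3 + p^{2} - 29 p$
$d{\left(l \right)} = - \frac{1}{103}$ ($d{\left(l \right)} = \frac{1}{-3 + 4^{2} - 116} = \frac{1}{-3 + 16 - 116} = \frac{1}{-103} = - \frac{1}{103}$)
$3049 P{\left(-6,-3 \right)} - d{\left(1811 \right)} = 3049 \cdot 4 - - \frac{1}{103} = 12196 + \frac{1}{103} = \frac{1256189}{103}$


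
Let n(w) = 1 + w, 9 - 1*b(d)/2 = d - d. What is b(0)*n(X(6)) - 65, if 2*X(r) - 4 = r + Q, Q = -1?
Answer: 34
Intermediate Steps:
b(d) = 18 (b(d) = 18 - 2*(d - d) = 18 - 2*0 = 18 + 0 = 18)
X(r) = 3/2 + r/2 (X(r) = 2 + (r - 1)/2 = 2 + (-1 + r)/2 = 2 + (-½ + r/2) = 3/2 + r/2)
b(0)*n(X(6)) - 65 = 18*(1 + (3/2 + (½)*6)) - 65 = 18*(1 + (3/2 + 3)) - 65 = 18*(1 + 9/2) - 65 = 18*(11/2) - 65 = 99 - 65 = 34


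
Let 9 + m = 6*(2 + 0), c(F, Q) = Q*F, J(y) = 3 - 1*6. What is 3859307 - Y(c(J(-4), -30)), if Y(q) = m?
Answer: 3859304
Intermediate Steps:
J(y) = -3 (J(y) = 3 - 6 = -3)
c(F, Q) = F*Q
m = 3 (m = -9 + 6*(2 + 0) = -9 + 6*2 = -9 + 12 = 3)
Y(q) = 3
3859307 - Y(c(J(-4), -30)) = 3859307 - 1*3 = 3859307 - 3 = 3859304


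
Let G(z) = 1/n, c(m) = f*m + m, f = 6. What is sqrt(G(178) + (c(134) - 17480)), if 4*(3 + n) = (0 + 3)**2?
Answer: I*sqrt(148890)/3 ≈ 128.62*I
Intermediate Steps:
c(m) = 7*m (c(m) = 6*m + m = 7*m)
n = -3/4 (n = -3 + (0 + 3)**2/4 = -3 + (1/4)*3**2 = -3 + (1/4)*9 = -3 + 9/4 = -3/4 ≈ -0.75000)
G(z) = -4/3 (G(z) = 1/(-3/4) = -4/3)
sqrt(G(178) + (c(134) - 17480)) = sqrt(-4/3 + (7*134 - 17480)) = sqrt(-4/3 + (938 - 17480)) = sqrt(-4/3 - 16542) = sqrt(-49630/3) = I*sqrt(148890)/3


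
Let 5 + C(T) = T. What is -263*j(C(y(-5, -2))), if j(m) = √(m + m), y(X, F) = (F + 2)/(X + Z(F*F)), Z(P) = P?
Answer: -263*I*√10 ≈ -831.68*I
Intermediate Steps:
y(X, F) = (2 + F)/(X + F²) (y(X, F) = (F + 2)/(X + F*F) = (2 + F)/(X + F²))
C(T) = -5 + T
j(m) = √2*√m (j(m) = √(2*m) = √2*√m)
-263*j(C(y(-5, -2))) = -263*√2*√(-5 + (2 - 2)/(-5 + (-2)²)) = -263*√2*√(-5 + 0/(-5 + 4)) = -263*√2*√(-5 + 0/(-1)) = -263*√2*√(-5 - 1*0) = -263*√2*√(-5 + 0) = -263*√2*√(-5) = -263*√2*I*√5 = -263*I*√10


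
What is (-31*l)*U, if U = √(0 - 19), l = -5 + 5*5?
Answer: -620*I*√19 ≈ -2702.5*I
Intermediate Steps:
l = 20 (l = -5 + 25 = 20)
U = I*√19 (U = √(-19) = I*√19 ≈ 4.3589*I)
(-31*l)*U = (-31*20)*(I*√19) = -620*I*√19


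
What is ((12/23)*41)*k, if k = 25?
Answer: 12300/23 ≈ 534.78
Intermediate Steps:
((12/23)*41)*k = ((12/23)*41)*25 = (492/23)*25 = 12300/23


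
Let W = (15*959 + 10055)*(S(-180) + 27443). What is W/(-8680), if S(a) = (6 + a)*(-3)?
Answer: -2440945/31 ≈ -78740.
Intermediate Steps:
S(a) = -18 - 3*a
W = 683464600 (W = (15*959 + 10055)*((-18 - 3*(-180)) + 27443) = (14385 + 10055)*((-18 + 540) + 27443) = 24440*(522 + 27443) = 24440*27965 = 683464600)
W/(-8680) = 683464600/(-8680) = 683464600*(-1/8680) = -2440945/31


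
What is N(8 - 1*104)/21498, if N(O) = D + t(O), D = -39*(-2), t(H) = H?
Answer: -3/3583 ≈ -0.00083729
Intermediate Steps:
D = 78
N(O) = 78 + O
N(8 - 1*104)/21498 = (78 + (8 - 1*104))/21498 = (78 + (8 - 104))*(1/21498) = (78 - 96)*(1/21498) = -18*1/21498 = -3/3583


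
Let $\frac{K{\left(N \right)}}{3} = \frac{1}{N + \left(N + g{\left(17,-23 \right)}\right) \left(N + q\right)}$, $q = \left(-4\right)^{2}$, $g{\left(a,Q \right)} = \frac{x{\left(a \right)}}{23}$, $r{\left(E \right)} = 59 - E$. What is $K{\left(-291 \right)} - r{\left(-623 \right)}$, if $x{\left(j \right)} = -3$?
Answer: $- \frac{417090035}{611569} \approx -682.0$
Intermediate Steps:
$g{\left(a,Q \right)} = - \frac{3}{23}$
$q = 16$
$K{\left(N \right)} = \frac{3}{N + \left(16 + N\right) \left(- \frac{3}{23} + N\right)}$ ($K{\left(N \right)} = \frac{3}{N + \left(N - \frac{3}{23}\right) \left(N + 16\right)} = \frac{3}{N + \left(- \frac{3}{23} + N\right) \left(16 + N\right)} = \frac{3}{N + \left(16 + N\right) \left(- \frac{3}{23} + N\right)}$)
$K{\left(-291 \right)} - r{\left(-623 \right)} = \frac{69}{-48 + 23 \left(-291\right)^{2} + 388 \left(-291\right)} - \left(59 - -623\right) = \frac{69}{-48 + 23 \cdot 84681 - 112908} - \left(59 + 623\right) = \frac{69}{-48 + 1947663 - 112908} - 682 = \frac{69}{1834707} - 682 = 69 \cdot \frac{1}{1834707} - 682 = \frac{23}{611569} - 682 = - \frac{417090035}{611569}$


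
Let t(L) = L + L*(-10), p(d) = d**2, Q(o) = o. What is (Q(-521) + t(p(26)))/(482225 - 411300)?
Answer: -1321/14185 ≈ -0.093127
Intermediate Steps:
t(L) = -9*L (t(L) = L - 10*L = -9*L)
(Q(-521) + t(p(26)))/(482225 - 411300) = (-521 - 9*26**2)/(482225 - 411300) = (-521 - 9*676)/70925 = (-521 - 6084)*(1/70925) = -6605*1/70925 = -1321/14185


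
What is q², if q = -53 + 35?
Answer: 324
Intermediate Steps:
q = -18
q² = (-18)² = 324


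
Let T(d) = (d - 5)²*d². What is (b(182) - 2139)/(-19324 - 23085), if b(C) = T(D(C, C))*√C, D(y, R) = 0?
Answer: 2139/42409 ≈ 0.050437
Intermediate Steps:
T(d) = d²*(-5 + d)² (T(d) = (-5 + d)²*d² = d²*(-5 + d)²)
b(C) = 0 (b(C) = (0²*(-5 + 0)²)*√C = (0*(-5)²)*√C = (0*25)*√C = 0*√C = 0)
(b(182) - 2139)/(-19324 - 23085) = (0 - 2139)/(-19324 - 23085) = -2139/(-42409) = -2139*(-1/42409) = 2139/42409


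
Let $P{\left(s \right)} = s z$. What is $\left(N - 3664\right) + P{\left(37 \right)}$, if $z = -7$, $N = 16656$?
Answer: $12733$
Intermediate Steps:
$P{\left(s \right)} = - 7 s$ ($P{\left(s \right)} = s \left(-7\right) = - 7 s$)
$\left(N - 3664\right) + P{\left(37 \right)} = \left(16656 - 3664\right) - 259 = 12992 - 259 = 12733$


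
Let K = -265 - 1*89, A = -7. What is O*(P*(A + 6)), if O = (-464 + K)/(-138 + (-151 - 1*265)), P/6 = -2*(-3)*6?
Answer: -88344/277 ≈ -318.93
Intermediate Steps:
K = -354 (K = -265 - 89 = -354)
P = 216 (P = 6*(-2*(-3)*6) = 6*(6*6) = 6*36 = 216)
O = 409/277 (O = (-464 - 354)/(-138 + (-151 - 1*265)) = -818/(-138 + (-151 - 265)) = -818/(-138 - 416) = -818/(-554) = -818*(-1/554) = 409/277 ≈ 1.4765)
O*(P*(A + 6)) = 409*(216*(-7 + 6))/277 = 409*(216*(-1))/277 = (409/277)*(-216) = -88344/277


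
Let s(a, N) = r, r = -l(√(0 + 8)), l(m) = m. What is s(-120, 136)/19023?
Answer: -2*√2/19023 ≈ -0.00014868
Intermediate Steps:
r = -2*√2 (r = -√(0 + 8) = -√8 = -2*√2 ≈ -2.8284)
s(a, N) = -2*√2
s(-120, 136)/19023 = -2*√2/19023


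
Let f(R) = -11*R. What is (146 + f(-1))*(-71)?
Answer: -11147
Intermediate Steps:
(146 + f(-1))*(-71) = (146 - 11*(-1))*(-71) = (146 + 11)*(-71) = 157*(-71) = -11147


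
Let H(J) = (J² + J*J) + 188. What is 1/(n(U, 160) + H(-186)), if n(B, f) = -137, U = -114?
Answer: 1/69243 ≈ 1.4442e-5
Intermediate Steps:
H(J) = 188 + 2*J² (H(J) = (J² + J²) + 188 = 2*J² + 188 = 188 + 2*J²)
1/(n(U, 160) + H(-186)) = 1/(-137 + (188 + 2*(-186)²)) = 1/(-137 + (188 + 2*34596)) = 1/(-137 + (188 + 69192)) = 1/(-137 + 69380) = 1/69243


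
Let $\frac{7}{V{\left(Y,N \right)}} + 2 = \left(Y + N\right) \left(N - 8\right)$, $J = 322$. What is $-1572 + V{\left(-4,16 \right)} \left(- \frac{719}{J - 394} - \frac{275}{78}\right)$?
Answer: $- \frac{138268519}{87984} \approx -1571.5$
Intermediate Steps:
$V{\left(Y,N \right)} = \frac{7}{-2 + \left(-8 + N\right) \left(N + Y\right)}$ ($V{\left(Y,N \right)} = \frac{7}{-2 + \left(Y + N\right) \left(N - 8\right)} = \frac{7}{-2 + \left(N + Y\right) \left(-8 + N\right)} = \frac{7}{-2 + \left(-8 + N\right) \left(N + Y\right)}$)
$-1572 + V{\left(-4,16 \right)} \left(- \frac{719}{J - 394} - \frac{275}{78}\right) = -1572 + \frac{7}{-2 + 16^{2} - 128 - -32 + 16 \left(-4\right)} \left(- \frac{719}{322 - 394} - \frac{275}{78}\right) = -1572 + \frac{7}{-2 + 256 - 128 + 32 - 64} \left(- \frac{719}{322 - 394} - \frac{275}{78}\right) = -1572 + \frac{7}{94} \left(- \frac{719}{-72} - \frac{275}{78}\right) = -1572 + 7 \cdot \frac{1}{94} \left(\left(-719\right) \left(- \frac{1}{72}\right) - \frac{275}{78}\right) = -1572 + \frac{7 \left(\frac{719}{72} - \frac{275}{78}\right)}{94} = -1572 + \frac{7}{94} \cdot \frac{6047}{936} = -1572 + \frac{42329}{87984} = - \frac{138268519}{87984}$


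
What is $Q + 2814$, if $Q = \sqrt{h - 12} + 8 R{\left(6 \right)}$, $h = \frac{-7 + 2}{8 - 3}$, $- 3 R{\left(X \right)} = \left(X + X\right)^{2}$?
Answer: $2430 + i \sqrt{13} \approx 2430.0 + 3.6056 i$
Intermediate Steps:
$R{\left(X \right)} = - \frac{4 X^{2}}{3}$ ($R{\left(X \right)} = - \frac{\left(X + X\right)^{2}}{3} = - \frac{\left(2 X\right)^{2}}{3} = - \frac{4 X^{2}}{3}$)
$h = -1$ ($h = - \frac{5}{5} = \left(-5\right) \frac{1}{5} = -1$)
$Q = -384 + i \sqrt{13}$ ($Q = \sqrt{-1 - 12} + 8 \left(- \frac{4 \cdot 6^{2}}{3}\right) = \sqrt{-13} + 8 \left(\left(- \frac{4}{3}\right) 36\right) = i \sqrt{13} + 8 \left(-48\right) = i \sqrt{13} - 384 = -384 + i \sqrt{13} \approx -384.0 + 3.6056 i$)
$Q + 2814 = \left(-384 + i \sqrt{13}\right) + 2814 = 2430 + i \sqrt{13}$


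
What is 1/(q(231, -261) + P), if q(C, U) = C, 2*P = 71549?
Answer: 2/72011 ≈ 2.7774e-5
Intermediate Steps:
P = 71549/2 (P = (½)*71549 = 71549/2 ≈ 35775.)
1/(q(231, -261) + P) = 1/(231 + 71549/2) = 1/(72011/2) = 2/72011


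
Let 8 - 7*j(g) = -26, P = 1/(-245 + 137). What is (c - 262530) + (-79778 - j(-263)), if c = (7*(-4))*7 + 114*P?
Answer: -43156249/126 ≈ -3.4251e+5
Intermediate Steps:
P = -1/108 (P = 1/(-108) = -1/108 ≈ -0.0092593)
c = -3547/18 (c = (7*(-4))*7 + 114*(-1/108) = -28*7 - 19/18 = -196 - 19/18 = -3547/18 ≈ -197.06)
j(g) = 34/7 (j(g) = 8/7 - ⅐*(-26) = 8/7 + 26/7 = 34/7)
(c - 262530) + (-79778 - j(-263)) = (-3547/18 - 262530) + (-79778 - 1*34/7) = -4729087/18 + (-79778 - 34/7) = -4729087/18 - 558480/7 = -43156249/126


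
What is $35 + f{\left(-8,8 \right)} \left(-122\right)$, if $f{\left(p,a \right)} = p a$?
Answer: $7843$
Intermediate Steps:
$f{\left(p,a \right)} = a p$
$35 + f{\left(-8,8 \right)} \left(-122\right) = 35 + 8 \left(-8\right) \left(-122\right) = 35 - -7808 = 35 + 7808 = 7843$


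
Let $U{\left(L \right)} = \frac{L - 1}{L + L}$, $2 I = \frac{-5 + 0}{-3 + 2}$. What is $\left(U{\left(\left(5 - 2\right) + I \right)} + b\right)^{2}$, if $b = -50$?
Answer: $\frac{1190281}{484} \approx 2459.3$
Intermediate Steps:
$I = \frac{5}{2}$ ($I = \frac{\left(-5 + 0\right) \frac{1}{-3 + 2}}{2} = \frac{\left(-5\right) \frac{1}{-1}}{2} = \frac{\left(-5\right) \left(-1\right)}{2} = \frac{1}{2} \cdot 5 = \frac{5}{2} \approx 2.5$)
$U{\left(L \right)} = \frac{-1 + L}{2 L}$
$\left(U{\left(\left(5 - 2\right) + I \right)} + b\right)^{2} = \left(\frac{-1 + \left(\left(5 - 2\right) + \frac{5}{2}\right)}{2 \left(\left(5 - 2\right) + \frac{5}{2}\right)} - 50\right)^{2} = \left(\frac{-1 + \left(3 + \frac{5}{2}\right)}{2 \left(3 + \frac{5}{2}\right)} - 50\right)^{2} = \left(\frac{-1 + \frac{11}{2}}{2 \cdot \frac{11}{2}} - 50\right)^{2} = \left(\frac{1}{2} \cdot \frac{2}{11} \cdot \frac{9}{2} - 50\right)^{2} = \left(\frac{9}{22} - 50\right)^{2} = \left(- \frac{1091}{22}\right)^{2} = \frac{1190281}{484}$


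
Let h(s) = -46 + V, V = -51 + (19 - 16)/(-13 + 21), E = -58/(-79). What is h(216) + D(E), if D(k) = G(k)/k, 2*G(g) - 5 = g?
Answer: -21511/232 ≈ -92.720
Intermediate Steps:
E = 58/79 (E = -58*(-1/79) = 58/79 ≈ 0.73418)
G(g) = 5/2 + g/2
V = -405/8 (V = -51 + 3/8 = -405/8 ≈ -50.625)
D(k) = (5/2 + k/2)/k
h(s) = -773/8 (h(s) = -46 - 405/8 = -773/8)
h(216) + D(E) = -773/8 + (5 + 58/79)/(2*(58/79)) = -773/8 + (½)*(79/58)*(453/79) = -773/8 + 453/116 = -21511/232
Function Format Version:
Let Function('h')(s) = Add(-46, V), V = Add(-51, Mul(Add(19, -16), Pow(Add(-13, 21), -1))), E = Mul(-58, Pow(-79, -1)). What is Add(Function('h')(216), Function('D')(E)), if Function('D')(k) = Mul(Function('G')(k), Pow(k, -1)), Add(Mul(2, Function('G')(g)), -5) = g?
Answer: Rational(-21511, 232) ≈ -92.720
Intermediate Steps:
E = Rational(58, 79) (E = Mul(-58, Rational(-1, 79)) = Rational(58, 79) ≈ 0.73418)
Function('G')(g) = Add(Rational(5, 2), Mul(Rational(1, 2), g))
V = Rational(-405, 8) (V = Add(-51, Mul(3, Pow(8, -1))) = Add(-51, Mul(3, Rational(1, 8))) = Add(-51, Rational(3, 8)) = Rational(-405, 8) ≈ -50.625)
Function('D')(k) = Mul(Pow(k, -1), Add(Rational(5, 2), Mul(Rational(1, 2), k))) (Function('D')(k) = Mul(Add(Rational(5, 2), Mul(Rational(1, 2), k)), Pow(k, -1)) = Mul(Pow(k, -1), Add(Rational(5, 2), Mul(Rational(1, 2), k))))
Function('h')(s) = Rational(-773, 8) (Function('h')(s) = Add(-46, Rational(-405, 8)) = Rational(-773, 8))
Add(Function('h')(216), Function('D')(E)) = Add(Rational(-773, 8), Mul(Rational(1, 2), Pow(Rational(58, 79), -1), Add(5, Rational(58, 79)))) = Add(Rational(-773, 8), Mul(Rational(1, 2), Rational(79, 58), Rational(453, 79))) = Add(Rational(-773, 8), Rational(453, 116)) = Rational(-21511, 232)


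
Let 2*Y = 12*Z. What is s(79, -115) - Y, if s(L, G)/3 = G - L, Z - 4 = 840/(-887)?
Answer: -532482/887 ≈ -600.32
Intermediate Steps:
Z = 2708/887 (Z = 4 + 840/(-887) = 4 + 840*(-1/887) = 4 - 840/887 = 2708/887 ≈ 3.0530)
s(L, G) = -3*L + 3*G (s(L, G) = 3*(G - L) = -3*L + 3*G)
Y = 16248/887 (Y = (12*(2708/887))/2 = (½)*(32496/887) = 16248/887 ≈ 18.318)
s(79, -115) - Y = (-3*79 + 3*(-115)) - 1*16248/887 = (-237 - 345) - 16248/887 = -582 - 16248/887 = -532482/887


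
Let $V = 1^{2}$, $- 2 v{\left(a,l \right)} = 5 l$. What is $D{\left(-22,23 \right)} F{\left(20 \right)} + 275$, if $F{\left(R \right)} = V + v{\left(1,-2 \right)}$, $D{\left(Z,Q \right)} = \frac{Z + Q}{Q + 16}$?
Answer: $\frac{3577}{13} \approx 275.15$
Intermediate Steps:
$v{\left(a,l \right)} = - \frac{5 l}{2}$
$V = 1$
$D{\left(Z,Q \right)} = \frac{Q + Z}{16 + Q}$
$F{\left(R \right)} = 6$ ($F{\left(R \right)} = 1 - -5 = 1 + 5 = 6$)
$D{\left(-22,23 \right)} F{\left(20 \right)} + 275 = \frac{23 - 22}{16 + 23} \cdot 6 + 275 = \frac{1}{39} \cdot 1 \cdot 6 + 275 = \frac{1}{39} \cdot 6 + 275 = \frac{2}{13} + 275 = \frac{3577}{13}$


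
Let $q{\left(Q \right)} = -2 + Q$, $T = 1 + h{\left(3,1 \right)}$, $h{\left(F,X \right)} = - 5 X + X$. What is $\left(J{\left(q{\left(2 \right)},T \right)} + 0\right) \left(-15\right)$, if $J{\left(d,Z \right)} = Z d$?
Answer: $0$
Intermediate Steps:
$h{\left(F,X \right)} = - 4 X$
$T = -3$ ($T = 1 - 4 = -3$)
$\left(J{\left(q{\left(2 \right)},T \right)} + 0\right) \left(-15\right) = \left(- 3 \left(-2 + 2\right) + 0\right) \left(-15\right) = \left(\left(-3\right) 0 + 0\right) \left(-15\right) = \left(0 + 0\right) \left(-15\right) = 0 \left(-15\right) = 0$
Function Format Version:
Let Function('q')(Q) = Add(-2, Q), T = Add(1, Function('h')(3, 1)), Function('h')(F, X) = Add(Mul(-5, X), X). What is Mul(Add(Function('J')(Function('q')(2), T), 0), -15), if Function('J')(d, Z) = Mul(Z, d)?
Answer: 0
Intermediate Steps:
Function('h')(F, X) = Mul(-4, X)
T = -3 (T = Add(1, Mul(-4, 1)) = Add(1, -4) = -3)
Mul(Add(Function('J')(Function('q')(2), T), 0), -15) = Mul(Add(Mul(-3, Add(-2, 2)), 0), -15) = Mul(Add(Mul(-3, 0), 0), -15) = Mul(Add(0, 0), -15) = Mul(0, -15) = 0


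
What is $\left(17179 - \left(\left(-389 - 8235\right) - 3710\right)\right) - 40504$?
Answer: $-10991$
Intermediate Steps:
$\left(17179 - \left(\left(-389 - 8235\right) - 3710\right)\right) - 40504 = \left(17179 - \left(-8624 - 3710\right)\right) - 40504 = \left(17179 - -12334\right) - 40504 = \left(17179 + 12334\right) - 40504 = 29513 - 40504 = -10991$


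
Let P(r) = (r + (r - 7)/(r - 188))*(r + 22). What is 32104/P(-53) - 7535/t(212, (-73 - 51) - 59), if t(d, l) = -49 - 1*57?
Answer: 3789694889/41774918 ≈ 90.717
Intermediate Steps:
P(r) = (22 + r)*(r + (-7 + r)/(-188 + r)) (P(r) = (r + (-7 + r)/(-188 + r))*(22 + r) = (22 + r)*(r + (-7 + r)/(-188 + r)))
t(d, l) = -106 (t(d, l) = -49 - 57 = -106)
32104/P(-53) - 7535/t(212, (-73 - 51) - 59) = 32104/(((-154 + (-53)**3 - 4121*(-53) - 165*(-53)**2)/(-188 - 53))) - 7535/(-106) = 32104/(((-154 - 148877 + 218413 - 165*2809)/(-241))) - 7535*(-1/106) = 32104/((-(-154 - 148877 + 218413 - 463485)/241)) + 7535/106 = 32104/((-1/241*(-394103))) + 7535/106 = 32104/(394103/241) + 7535/106 = 32104*(241/394103) + 7535/106 = 7737064/394103 + 7535/106 = 3789694889/41774918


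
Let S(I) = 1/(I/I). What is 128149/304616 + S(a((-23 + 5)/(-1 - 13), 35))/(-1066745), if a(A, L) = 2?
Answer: 136702000389/324947594920 ≈ 0.42069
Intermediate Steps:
S(I) = 1 (S(I) = 1/1 = 1)
128149/304616 + S(a((-23 + 5)/(-1 - 13), 35))/(-1066745) = 128149/304616 + 1/(-1066745) = 128149*(1/304616) + 1*(-1/1066745) = 128149/304616 - 1/1066745 = 136702000389/324947594920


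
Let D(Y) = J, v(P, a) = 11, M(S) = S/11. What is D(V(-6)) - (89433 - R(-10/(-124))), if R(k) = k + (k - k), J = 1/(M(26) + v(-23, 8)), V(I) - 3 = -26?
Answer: -815090945/9114 ≈ -89433.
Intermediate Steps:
V(I) = -23 (V(I) = 3 - 26 = -23)
M(S) = S/11 (M(S) = S*(1/11) = S/11)
J = 11/147 (J = 1/((1/11)*26 + 11) = 1/(26/11 + 11) = 1/(147/11) = 11/147 ≈ 0.074830)
R(k) = k (R(k) = k + 0 = k)
D(Y) = 11/147
D(V(-6)) - (89433 - R(-10/(-124))) = 11/147 - (89433 - (-10)/(-124)) = 11/147 - (89433 - (-10)*(-1)/124) = 11/147 - (89433 - 1*5/62) = 11/147 - (89433 - 5/62) = 11/147 - 1*5544841/62 = 11/147 - 5544841/62 = -815090945/9114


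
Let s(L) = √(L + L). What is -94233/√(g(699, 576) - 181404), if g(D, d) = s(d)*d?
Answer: 31411*I/(2*√(5039 - 384*√2)) ≈ 234.23*I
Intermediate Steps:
s(L) = √2*√L (s(L) = √(2*L) = √2*√L)
g(D, d) = √2*d^(3/2) (g(D, d) = (√2*√d)*d = √2*d^(3/2))
-94233/√(g(699, 576) - 181404) = -94233/√(√2*576^(3/2) - 181404) = -94233/√(√2*13824 - 181404) = -94233/√(13824*√2 - 181404) = -94233/√(-181404 + 13824*√2)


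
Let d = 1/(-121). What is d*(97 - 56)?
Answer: -41/121 ≈ -0.33884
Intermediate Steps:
d = -1/121 ≈ -0.0082645
d*(97 - 56) = -(97 - 56)/121 = -1/121*41 = -41/121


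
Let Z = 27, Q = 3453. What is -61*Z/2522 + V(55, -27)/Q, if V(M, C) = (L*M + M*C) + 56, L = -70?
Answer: -19000729/8708466 ≈ -2.1819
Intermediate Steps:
V(M, C) = 56 - 70*M + C*M (V(M, C) = (-70*M + M*C) + 56 = (-70*M + C*M) + 56 = 56 - 70*M + C*M)
-61*Z/2522 + V(55, -27)/Q = -61*27/2522 + (56 - 70*55 - 27*55)/3453 = -1647*1/2522 + (56 - 3850 - 1485)*(1/3453) = -1647/2522 - 5279*1/3453 = -1647/2522 - 5279/3453 = -19000729/8708466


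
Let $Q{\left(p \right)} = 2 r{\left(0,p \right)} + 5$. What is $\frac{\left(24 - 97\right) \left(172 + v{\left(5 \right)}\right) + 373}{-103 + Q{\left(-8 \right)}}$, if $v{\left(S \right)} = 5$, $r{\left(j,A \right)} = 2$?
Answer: $\frac{6274}{47} \approx 133.49$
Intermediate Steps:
$Q{\left(p \right)} = 9$ ($Q{\left(p \right)} = 2 \cdot 2 + 5 = 4 + 5 = 9$)
$\frac{\left(24 - 97\right) \left(172 + v{\left(5 \right)}\right) + 373}{-103 + Q{\left(-8 \right)}} = \frac{\left(24 - 97\right) \left(172 + 5\right) + 373}{-103 + 9} = \frac{\left(-73\right) 177 + 373}{-94} = \left(-12921 + 373\right) \left(- \frac{1}{94}\right) = \left(-12548\right) \left(- \frac{1}{94}\right) = \frac{6274}{47}$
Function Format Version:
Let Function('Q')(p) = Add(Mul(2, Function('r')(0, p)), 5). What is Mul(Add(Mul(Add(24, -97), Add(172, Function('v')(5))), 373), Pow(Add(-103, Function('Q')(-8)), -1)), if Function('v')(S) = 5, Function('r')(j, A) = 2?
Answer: Rational(6274, 47) ≈ 133.49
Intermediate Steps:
Function('Q')(p) = 9 (Function('Q')(p) = Add(Mul(2, 2), 5) = Add(4, 5) = 9)
Mul(Add(Mul(Add(24, -97), Add(172, Function('v')(5))), 373), Pow(Add(-103, Function('Q')(-8)), -1)) = Mul(Add(Mul(Add(24, -97), Add(172, 5)), 373), Pow(Add(-103, 9), -1)) = Mul(Add(Mul(-73, 177), 373), Pow(-94, -1)) = Mul(Add(-12921, 373), Rational(-1, 94)) = Mul(-12548, Rational(-1, 94)) = Rational(6274, 47)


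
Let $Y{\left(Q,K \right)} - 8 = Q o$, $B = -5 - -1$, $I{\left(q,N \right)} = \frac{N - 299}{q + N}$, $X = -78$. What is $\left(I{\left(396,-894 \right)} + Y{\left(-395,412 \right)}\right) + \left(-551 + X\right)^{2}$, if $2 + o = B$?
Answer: $\frac{198214655}{498} \approx 3.9802 \cdot 10^{5}$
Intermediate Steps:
$I{\left(q,N \right)} = \frac{-299 + N}{N + q}$
$B = -4$ ($B = -5 + 1 = -4$)
$o = -6$ ($o = -2 - 4 = -6$)
$Y{\left(Q,K \right)} = 8 - 6 Q$ ($Y{\left(Q,K \right)} = 8 + Q \left(-6\right) = 8 - 6 Q$)
$\left(I{\left(396,-894 \right)} + Y{\left(-395,412 \right)}\right) + \left(-551 + X\right)^{2} = \left(\frac{-299 - 894}{-894 + 396} + \left(8 - -2370\right)\right) + \left(-551 - 78\right)^{2} = \left(\frac{1}{-498} \left(-1193\right) + \left(8 + 2370\right)\right) + \left(-629\right)^{2} = \left(\left(- \frac{1}{498}\right) \left(-1193\right) + 2378\right) + 395641 = \left(\frac{1193}{498} + 2378\right) + 395641 = \frac{1185437}{498} + 395641 = \frac{198214655}{498}$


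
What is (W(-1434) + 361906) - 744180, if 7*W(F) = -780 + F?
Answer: -2678132/7 ≈ -3.8259e+5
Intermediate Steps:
W(F) = -780/7 + F/7 (W(F) = (-780 + F)/7 = -780/7 + F/7)
(W(-1434) + 361906) - 744180 = ((-780/7 + (1/7)*(-1434)) + 361906) - 744180 = ((-780/7 - 1434/7) + 361906) - 744180 = (-2214/7 + 361906) - 744180 = 2531128/7 - 744180 = -2678132/7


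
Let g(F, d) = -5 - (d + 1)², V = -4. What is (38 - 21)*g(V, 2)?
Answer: -238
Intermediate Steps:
g(F, d) = -5 - (1 + d)²
(38 - 21)*g(V, 2) = (38 - 21)*(-5 - (1 + 2)²) = 17*(-5 - 1*3²) = 17*(-5 - 1*9) = 17*(-5 - 9) = 17*(-14) = -238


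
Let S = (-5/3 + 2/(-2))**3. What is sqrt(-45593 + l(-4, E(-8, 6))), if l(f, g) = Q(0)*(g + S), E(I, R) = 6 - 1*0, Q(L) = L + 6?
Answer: 11*I*sqrt(3397)/3 ≈ 213.71*I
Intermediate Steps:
Q(L) = 6 + L
E(I, R) = 6 (E(I, R) = 6 + 0 = 6)
S = -512/27 (S = (-5*1/3 + 2*(-1/2))**3 = (-5/3 - 1)**3 = (-8/3)**3 = -512/27 ≈ -18.963)
l(f, g) = -1024/9 + 6*g (l(f, g) = (6 + 0)*(g - 512/27) = 6*(-512/27 + g) = -1024/9 + 6*g)
sqrt(-45593 + l(-4, E(-8, 6))) = sqrt(-45593 + (-1024/9 + 6*6)) = sqrt(-45593 + (-1024/9 + 36)) = sqrt(-45593 - 700/9) = sqrt(-411037/9) = 11*I*sqrt(3397)/3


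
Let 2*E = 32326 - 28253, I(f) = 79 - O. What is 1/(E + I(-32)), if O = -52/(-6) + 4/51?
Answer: 102/214889 ≈ 0.00047466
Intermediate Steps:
O = 446/51 (O = -52*(-⅙) + 4*(1/51) = 26/3 + 4/51 = 446/51 ≈ 8.7451)
I(f) = 3583/51 (I(f) = 79 - 1*446/51 = 79 - 446/51 = 3583/51)
E = 4073/2 (E = (32326 - 28253)/2 = (½)*4073 = 4073/2 ≈ 2036.5)
1/(E + I(-32)) = 1/(4073/2 + 3583/51) = 1/(214889/102) = 102/214889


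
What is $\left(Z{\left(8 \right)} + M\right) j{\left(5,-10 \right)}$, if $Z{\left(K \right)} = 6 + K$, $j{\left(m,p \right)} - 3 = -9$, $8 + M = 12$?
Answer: $-108$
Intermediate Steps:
$M = 4$ ($M = -8 + 12 = 4$)
$j{\left(m,p \right)} = -6$ ($j{\left(m,p \right)} = 3 - 9 = -6$)
$\left(Z{\left(8 \right)} + M\right) j{\left(5,-10 \right)} = \left(\left(6 + 8\right) + 4\right) \left(-6\right) = \left(14 + 4\right) \left(-6\right) = 18 \left(-6\right) = -108$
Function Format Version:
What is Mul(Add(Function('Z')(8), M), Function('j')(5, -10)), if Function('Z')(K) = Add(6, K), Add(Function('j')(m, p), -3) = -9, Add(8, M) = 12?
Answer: -108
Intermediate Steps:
M = 4 (M = Add(-8, 12) = 4)
Function('j')(m, p) = -6 (Function('j')(m, p) = Add(3, -9) = -6)
Mul(Add(Function('Z')(8), M), Function('j')(5, -10)) = Mul(Add(Add(6, 8), 4), -6) = Mul(Add(14, 4), -6) = Mul(18, -6) = -108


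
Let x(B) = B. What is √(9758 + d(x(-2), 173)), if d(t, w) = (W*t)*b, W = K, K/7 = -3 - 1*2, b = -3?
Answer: 2*√2387 ≈ 97.714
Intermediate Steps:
K = -35 (K = 7*(-3 - 1*2) = 7*(-3 - 2) = 7*(-5) = -35)
W = -35
d(t, w) = 105*t (d(t, w) = -35*t*(-3) = 105*t)
√(9758 + d(x(-2), 173)) = √(9758 + 105*(-2)) = √(9758 - 210) = √9548 = 2*√2387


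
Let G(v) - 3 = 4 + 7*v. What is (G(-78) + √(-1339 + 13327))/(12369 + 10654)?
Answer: -7/299 + 18*√37/23023 ≈ -0.018656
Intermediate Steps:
G(v) = 7 + 7*v (G(v) = 3 + (4 + 7*v) = 7 + 7*v)
(G(-78) + √(-1339 + 13327))/(12369 + 10654) = ((7 + 7*(-78)) + √(-1339 + 13327))/(12369 + 10654) = ((7 - 546) + √11988)/23023 = (-539 + 18*√37)*(1/23023) = -7/299 + 18*√37/23023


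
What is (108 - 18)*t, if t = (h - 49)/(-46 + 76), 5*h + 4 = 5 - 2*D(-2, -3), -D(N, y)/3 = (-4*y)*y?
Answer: -276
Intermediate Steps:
D(N, y) = 12*y**2 (D(N, y) = -3*(-4*y)*y = -(-12)*y**2 = 12*y**2)
h = -43 (h = -4/5 + (5 - 24*(-3)**2)/5 = -4/5 + (5 - 24*9)/5 = -4/5 + (5 - 2*108)/5 = -4/5 + (5 - 216)/5 = -4/5 + (1/5)*(-211) = -4/5 - 211/5 = -43)
t = -46/15 (t = (-43 - 49)/(-46 + 76) = -92/30 = -92*1/30 = -46/15 ≈ -3.0667)
(108 - 18)*t = (108 - 18)*(-46/15) = 90*(-46/15) = -276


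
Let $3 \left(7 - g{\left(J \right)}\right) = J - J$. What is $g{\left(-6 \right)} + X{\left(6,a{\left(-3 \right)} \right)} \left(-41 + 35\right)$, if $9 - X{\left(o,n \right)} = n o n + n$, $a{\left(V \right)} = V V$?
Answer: $2923$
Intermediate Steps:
$a{\left(V \right)} = V^{2}$
$X{\left(o,n \right)} = 9 - n - o n^{2}$ ($X{\left(o,n \right)} = 9 - \left(n o n + n\right) = 9 - \left(o n^{2} + n\right) = 9 - \left(n + o n^{2}\right) = 9 - n - o n^{2}$)
$g{\left(J \right)} = 7$ ($g{\left(J \right)} = 7 - \frac{J - J}{3} = 7 - 0 = 7 + 0 = 7$)
$g{\left(-6 \right)} + X{\left(6,a{\left(-3 \right)} \right)} \left(-41 + 35\right) = 7 + \left(9 - \left(-3\right)^{2} - 6 \left(\left(-3\right)^{2}\right)^{2}\right) \left(-41 + 35\right) = 7 + \left(9 - 9 - 6 \cdot 9^{2}\right) \left(-6\right) = 7 + \left(9 - 9 - 6 \cdot 81\right) \left(-6\right) = 7 + \left(9 - 9 - 486\right) \left(-6\right) = 7 - -2916 = 7 + 2916 = 2923$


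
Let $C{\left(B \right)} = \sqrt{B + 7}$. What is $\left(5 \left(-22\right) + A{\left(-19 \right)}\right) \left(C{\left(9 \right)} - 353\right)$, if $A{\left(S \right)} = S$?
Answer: $45021$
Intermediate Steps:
$C{\left(B \right)} = \sqrt{7 + B}$
$\left(5 \left(-22\right) + A{\left(-19 \right)}\right) \left(C{\left(9 \right)} - 353\right) = \left(5 \left(-22\right) - 19\right) \left(\sqrt{7 + 9} - 353\right) = \left(-110 - 19\right) \left(\sqrt{16} - 353\right) = - 129 \left(4 - 353\right) = \left(-129\right) \left(-349\right) = 45021$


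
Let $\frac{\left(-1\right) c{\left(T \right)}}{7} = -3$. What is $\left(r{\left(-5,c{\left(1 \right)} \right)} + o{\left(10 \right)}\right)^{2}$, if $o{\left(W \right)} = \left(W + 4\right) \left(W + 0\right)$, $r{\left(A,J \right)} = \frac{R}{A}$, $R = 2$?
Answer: $\frac{487204}{25} \approx 19488.0$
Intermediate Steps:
$c{\left(T \right)} = 21$ ($c{\left(T \right)} = \left(-7\right) \left(-3\right) = 21$)
$r{\left(A,J \right)} = \frac{2}{A}$
$o{\left(W \right)} = W \left(4 + W\right)$ ($o{\left(W \right)} = \left(4 + W\right) W = W \left(4 + W\right)$)
$\left(r{\left(-5,c{\left(1 \right)} \right)} + o{\left(10 \right)}\right)^{2} = \left(\frac{2}{-5} + 10 \left(4 + 10\right)\right)^{2} = \left(2 \left(- \frac{1}{5}\right) + 10 \cdot 14\right)^{2} = \left(- \frac{2}{5} + 140\right)^{2} = \left(\frac{698}{5}\right)^{2} = \frac{487204}{25}$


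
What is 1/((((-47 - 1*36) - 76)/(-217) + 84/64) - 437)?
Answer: -3472/1510163 ≈ -0.0022991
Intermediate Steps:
1/((((-47 - 1*36) - 76)/(-217) + 84/64) - 437) = 1/((((-47 - 36) - 76)*(-1/217) + 84*(1/64)) - 437) = 1/(((-83 - 76)*(-1/217) + 21/16) - 437) = 1/((-159*(-1/217) + 21/16) - 437) = 1/((159/217 + 21/16) - 437) = 1/(7101/3472 - 437) = 1/(-1510163/3472) = -3472/1510163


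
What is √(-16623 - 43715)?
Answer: I*√60338 ≈ 245.64*I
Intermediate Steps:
√(-16623 - 43715) = √(-60338) = I*√60338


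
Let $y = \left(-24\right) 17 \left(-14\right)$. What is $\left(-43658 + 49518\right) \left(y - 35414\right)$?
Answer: $-174053720$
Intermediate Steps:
$y = 5712$ ($y = \left(-408\right) \left(-14\right) = 5712$)
$\left(-43658 + 49518\right) \left(y - 35414\right) = \left(-43658 + 49518\right) \left(5712 - 35414\right) = 5860 \left(-29702\right) = -174053720$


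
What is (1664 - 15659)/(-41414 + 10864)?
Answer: 2799/6110 ≈ 0.45810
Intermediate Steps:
(1664 - 15659)/(-41414 + 10864) = -13995/(-30550) = -13995*(-1/30550) = 2799/6110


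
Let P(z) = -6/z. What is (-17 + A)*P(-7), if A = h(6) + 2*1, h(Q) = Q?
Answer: -54/7 ≈ -7.7143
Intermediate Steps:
A = 8 (A = 6 + 2*1 = 6 + 2 = 8)
(-17 + A)*P(-7) = (-17 + 8)*(-6/(-7)) = -(-54)*(-1)/7 = -9*6/7 = -54/7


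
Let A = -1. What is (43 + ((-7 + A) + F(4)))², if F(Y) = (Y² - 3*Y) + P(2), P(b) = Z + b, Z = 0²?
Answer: 1681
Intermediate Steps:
Z = 0
P(b) = b (P(b) = 0 + b = b)
F(Y) = 2 + Y² - 3*Y (F(Y) = (Y² - 3*Y) + 2 = 2 + Y² - 3*Y)
(43 + ((-7 + A) + F(4)))² = (43 + ((-7 - 1) + (2 + 4² - 3*4)))² = (43 + (-8 + (2 + 16 - 12)))² = (43 + (-8 + 6))² = (43 - 2)² = 41² = 1681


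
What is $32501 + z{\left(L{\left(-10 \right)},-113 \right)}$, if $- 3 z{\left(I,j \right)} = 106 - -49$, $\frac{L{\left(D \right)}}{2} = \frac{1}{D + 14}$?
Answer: $\frac{97348}{3} \approx 32449.0$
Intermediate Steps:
$L{\left(D \right)} = \frac{2}{14 + D}$ ($L{\left(D \right)} = \frac{2}{D + 14} = \frac{2}{14 + D}$)
$z{\left(I,j \right)} = - \frac{155}{3}$ ($z{\left(I,j \right)} = - \frac{106 - -49}{3} = - \frac{106 + 49}{3} = \left(- \frac{1}{3}\right) 155 = - \frac{155}{3}$)
$32501 + z{\left(L{\left(-10 \right)},-113 \right)} = 32501 - \frac{155}{3} = \frac{97348}{3}$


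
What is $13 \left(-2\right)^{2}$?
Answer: $52$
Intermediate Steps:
$13 \left(-2\right)^{2} = 13 \cdot 4 = 52$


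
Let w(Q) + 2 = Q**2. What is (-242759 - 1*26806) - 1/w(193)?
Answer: -10040487556/37247 ≈ -2.6957e+5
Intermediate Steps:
w(Q) = -2 + Q**2
(-242759 - 1*26806) - 1/w(193) = (-242759 - 1*26806) - 1/(-2 + 193**2) = (-242759 - 26806) - 1/(-2 + 37249) = -269565 - 1/37247 = -10040487556/37247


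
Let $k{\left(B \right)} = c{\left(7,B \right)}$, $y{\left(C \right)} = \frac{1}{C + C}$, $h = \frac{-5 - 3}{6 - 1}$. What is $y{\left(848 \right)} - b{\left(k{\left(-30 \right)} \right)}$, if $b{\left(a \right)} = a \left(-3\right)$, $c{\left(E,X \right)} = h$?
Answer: $- \frac{40699}{8480} \approx -4.7994$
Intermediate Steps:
$h = - \frac{8}{5} \approx -1.6$
$y{\left(C \right)} = \frac{1}{2 C}$
$c{\left(E,X \right)} = - \frac{8}{5}$
$k{\left(B \right)} = - \frac{8}{5}$
$b{\left(a \right)} = - 3 a$
$y{\left(848 \right)} - b{\left(k{\left(-30 \right)} \right)} = \frac{1}{2 \cdot 848} - \left(-3\right) \left(- \frac{8}{5}\right) = \frac{1}{2} \cdot \frac{1}{848} - \frac{24}{5} = \frac{1}{1696} - \frac{24}{5} = - \frac{40699}{8480}$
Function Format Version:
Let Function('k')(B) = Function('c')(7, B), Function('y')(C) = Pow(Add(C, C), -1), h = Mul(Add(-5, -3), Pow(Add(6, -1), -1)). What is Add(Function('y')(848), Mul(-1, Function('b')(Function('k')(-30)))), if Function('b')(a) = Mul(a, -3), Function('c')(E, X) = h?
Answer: Rational(-40699, 8480) ≈ -4.7994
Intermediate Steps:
h = Rational(-8, 5) (h = Mul(-8, Pow(5, -1)) = Mul(-8, Rational(1, 5)) = Rational(-8, 5) ≈ -1.6000)
Function('y')(C) = Mul(Rational(1, 2), Pow(C, -1)) (Function('y')(C) = Pow(Mul(2, C), -1) = Mul(Rational(1, 2), Pow(C, -1)))
Function('c')(E, X) = Rational(-8, 5)
Function('k')(B) = Rational(-8, 5)
Function('b')(a) = Mul(-3, a)
Add(Function('y')(848), Mul(-1, Function('b')(Function('k')(-30)))) = Add(Mul(Rational(1, 2), Pow(848, -1)), Mul(-1, Mul(-3, Rational(-8, 5)))) = Add(Mul(Rational(1, 2), Rational(1, 848)), Mul(-1, Rational(24, 5))) = Add(Rational(1, 1696), Rational(-24, 5)) = Rational(-40699, 8480)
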